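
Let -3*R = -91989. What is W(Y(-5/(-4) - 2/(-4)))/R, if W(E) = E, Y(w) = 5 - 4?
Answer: 1/30663 ≈ 3.2613e-5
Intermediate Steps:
Y(w) = 1
R = 30663 (R = -⅓*(-91989) = 30663)
W(Y(-5/(-4) - 2/(-4)))/R = 1/30663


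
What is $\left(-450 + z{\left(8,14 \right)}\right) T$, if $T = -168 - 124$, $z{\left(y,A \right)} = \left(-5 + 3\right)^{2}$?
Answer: $130232$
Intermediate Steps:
$z{\left(y,A \right)} = 4$ ($z{\left(y,A \right)} = \left(-2\right)^{2} = 4$)
$T = -292$
$\left(-450 + z{\left(8,14 \right)}\right) T = \left(-450 + 4\right) \left(-292\right) = \left(-446\right) \left(-292\right) = 130232$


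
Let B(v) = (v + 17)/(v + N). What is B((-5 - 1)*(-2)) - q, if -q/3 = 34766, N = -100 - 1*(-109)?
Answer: 2190287/21 ≈ 1.0430e+5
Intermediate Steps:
N = 9 (N = -100 + 109 = 9)
q = -104298 (q = -3*34766 = -104298)
B(v) = (17 + v)/(9 + v) (B(v) = (v + 17)/(v + 9) = (17 + v)/(9 + v))
B((-5 - 1)*(-2)) - q = (17 + (-5 - 1)*(-2))/(9 + (-5 - 1)*(-2)) - 1*(-104298) = (17 - 6*(-2))/(9 - 6*(-2)) + 104298 = (17 + 12)/(9 + 12) + 104298 = 29/21 + 104298 = 2190287/21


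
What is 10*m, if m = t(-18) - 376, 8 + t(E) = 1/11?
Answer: -42230/11 ≈ -3839.1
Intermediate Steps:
t(E) = -87/11 (t(E) = -8 + 1/11 = -87/11)
m = -4223/11 (m = -87/11 - 376 = -4223/11 ≈ -383.91)
10*m = 10*(-4223/11) = -42230/11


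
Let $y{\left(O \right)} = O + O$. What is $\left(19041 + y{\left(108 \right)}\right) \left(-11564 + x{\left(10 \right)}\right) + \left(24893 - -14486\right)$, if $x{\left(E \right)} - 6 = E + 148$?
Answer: $-219490421$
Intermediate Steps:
$y{\left(O \right)} = 2 O$
$x{\left(E \right)} = 154 + E$ ($x{\left(E \right)} = 6 + \left(E + 148\right) = 6 + \left(148 + E\right) = 154 + E$)
$\left(19041 + y{\left(108 \right)}\right) \left(-11564 + x{\left(10 \right)}\right) + \left(24893 - -14486\right) = \left(19041 + 2 \cdot 108\right) \left(-11564 + \left(154 + 10\right)\right) + \left(24893 - -14486\right) = \left(19041 + 216\right) \left(-11564 + 164\right) + \left(24893 + 14486\right) = 19257 \left(-11400\right) + 39379 = -219529800 + 39379 = -219490421$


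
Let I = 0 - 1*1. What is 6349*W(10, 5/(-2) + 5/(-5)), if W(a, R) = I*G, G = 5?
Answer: -31745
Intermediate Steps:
I = -1 (I = 0 - 1 = -1)
W(a, R) = -5 (W(a, R) = -1*5 = -5)
6349*W(10, 5/(-2) + 5/(-5)) = 6349*(-5) = -31745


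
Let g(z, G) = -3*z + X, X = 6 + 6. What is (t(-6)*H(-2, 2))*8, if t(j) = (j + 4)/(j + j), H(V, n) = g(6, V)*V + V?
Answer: 40/3 ≈ 13.333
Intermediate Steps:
X = 12
g(z, G) = 12 - 3*z (g(z, G) = -3*z + 12 = 12 - 3*z)
H(V, n) = -5*V (H(V, n) = (12 - 3*6)*V + V = (12 - 18)*V + V = -6*V + V = -5*V)
t(j) = (4 + j)/(2*j) (t(j) = (4 + j)/((2*j)) = (4 + j)*(1/(2*j)) = (4 + j)/(2*j))
(t(-6)*H(-2, 2))*8 = (((½)*(4 - 6)/(-6))*(-5*(-2)))*8 = (((½)*(-⅙)*(-2))*10)*8 = ((⅙)*10)*8 = (5/3)*8 = 40/3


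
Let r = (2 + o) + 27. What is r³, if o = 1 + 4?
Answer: 39304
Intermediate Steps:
o = 5
r = 34 (r = (2 + 5) + 27 = 7 + 27 = 34)
r³ = 34³ = 39304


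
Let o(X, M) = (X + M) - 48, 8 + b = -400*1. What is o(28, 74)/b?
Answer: -9/68 ≈ -0.13235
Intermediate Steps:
b = -408 (b = -8 - 400*1 = -8 - 400 = -408)
o(X, M) = -48 + M + X (o(X, M) = (M + X) - 48 = -48 + M + X)
o(28, 74)/b = (-48 + 74 + 28)/(-408) = 54*(-1/408) = -9/68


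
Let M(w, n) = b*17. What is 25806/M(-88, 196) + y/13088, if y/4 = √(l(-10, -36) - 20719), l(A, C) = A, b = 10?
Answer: 759/5 + I*√20729/3272 ≈ 151.8 + 0.044002*I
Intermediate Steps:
y = 4*I*√20729 (y = 4*√(-10 - 20719) = 4*√(-20729) = 4*(I*√20729) = 4*I*√20729 ≈ 575.9*I)
M(w, n) = 170 (M(w, n) = 10*17 = 170)
25806/M(-88, 196) + y/13088 = 25806/170 + (4*I*√20729)/13088 = 25806*(1/170) + (4*I*√20729)*(1/13088) = 759/5 + I*√20729/3272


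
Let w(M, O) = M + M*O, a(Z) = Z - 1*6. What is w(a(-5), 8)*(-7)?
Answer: 693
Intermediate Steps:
a(Z) = -6 + Z (a(Z) = Z - 6 = -6 + Z)
w(a(-5), 8)*(-7) = ((-6 - 5)*(1 + 8))*(-7) = -11*9*(-7) = -99*(-7) = 693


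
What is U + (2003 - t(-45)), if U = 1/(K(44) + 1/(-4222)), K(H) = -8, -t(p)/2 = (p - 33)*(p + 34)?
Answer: 125612441/33777 ≈ 3718.9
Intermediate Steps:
t(p) = -2*(-33 + p)*(34 + p) (t(p) = -2*(p - 33)*(p + 34) = -2*(-33 + p)*(34 + p))
U = -4222/33777 (U = 1/(-8 + 1/(-4222)) = 1/(-8 - 1/4222) = 1/(-33777/4222) = -4222/33777 ≈ -0.12500)
U + (2003 - t(-45)) = -4222/33777 + (2003 - (2244 - 2*(-45) - 2*(-45)²)) = -4222/33777 + (2003 - (2244 + 90 - 2*2025)) = -4222/33777 + (2003 - (2244 + 90 - 4050)) = -4222/33777 + (2003 - 1*(-1716)) = -4222/33777 + (2003 + 1716) = -4222/33777 + 3719 = 125612441/33777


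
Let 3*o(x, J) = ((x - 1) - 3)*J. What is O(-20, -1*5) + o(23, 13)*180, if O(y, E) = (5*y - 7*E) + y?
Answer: 14735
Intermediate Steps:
O(y, E) = -7*E + 6*y (O(y, E) = (-7*E + 5*y) + y = -7*E + 6*y)
o(x, J) = J*(-4 + x)/3 (o(x, J) = (((x - 1) - 3)*J)/3 = (((-1 + x) - 3)*J)/3 = ((-4 + x)*J)/3 = (J*(-4 + x))/3 = J*(-4 + x)/3)
O(-20, -1*5) + o(23, 13)*180 = (-(-7)*5 + 6*(-20)) + ((⅓)*13*(-4 + 23))*180 = (-7*(-5) - 120) + ((⅓)*13*19)*180 = (35 - 120) + (247/3)*180 = -85 + 14820 = 14735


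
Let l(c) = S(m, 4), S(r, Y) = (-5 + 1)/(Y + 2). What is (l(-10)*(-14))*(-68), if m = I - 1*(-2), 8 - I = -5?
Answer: -1904/3 ≈ -634.67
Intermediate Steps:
I = 13 (I = 8 - 1*(-5) = 8 + 5 = 13)
m = 15 (m = 13 - 1*(-2) = 13 + 2 = 15)
S(r, Y) = -4/(2 + Y)
l(c) = -2/3 (l(c) = -4/(2 + 4) = -4/6 = -4*1/6 = -2/3)
(l(-10)*(-14))*(-68) = -2/3*(-14)*(-68) = (28/3)*(-68) = -1904/3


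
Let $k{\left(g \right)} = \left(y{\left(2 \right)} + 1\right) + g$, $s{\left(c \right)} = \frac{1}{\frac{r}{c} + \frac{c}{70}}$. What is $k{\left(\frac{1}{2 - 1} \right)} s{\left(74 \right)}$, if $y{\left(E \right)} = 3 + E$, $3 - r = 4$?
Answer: $\frac{18130}{2703} \approx 6.7074$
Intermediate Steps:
$r = -1$ ($r = 3 - 4 = -1$)
$s{\left(c \right)} = \frac{1}{- \frac{1}{c} + \frac{c}{70}}$
$k{\left(g \right)} = 6 + g$ ($k{\left(g \right)} = \left(\left(3 + 2\right) + 1\right) + g = \left(5 + 1\right) + g = 6 + g$)
$k{\left(\frac{1}{2 - 1} \right)} s{\left(74 \right)} = \left(6 + \frac{1}{2 - 1}\right) 70 \cdot 74 \frac{1}{-70 + 74^{2}} = \left(6 + 1^{-1}\right) 70 \cdot 74 \frac{1}{-70 + 5476} = \left(6 + 1\right) 70 \cdot 74 \cdot \frac{1}{5406} = 7 \cdot 70 \cdot 74 \cdot \frac{1}{5406} = 7 \cdot \frac{2590}{2703} = \frac{18130}{2703}$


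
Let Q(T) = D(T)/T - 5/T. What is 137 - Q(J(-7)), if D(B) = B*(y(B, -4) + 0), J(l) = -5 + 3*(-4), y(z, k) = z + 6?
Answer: 2511/17 ≈ 147.71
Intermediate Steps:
y(z, k) = 6 + z
J(l) = -17 (J(l) = -5 - 12 = -17)
D(B) = B*(6 + B) (D(B) = B*((6 + B) + 0) = B*(6 + B))
Q(T) = 6 + T - 5/T (Q(T) = (T*(6 + T))/T - 5/T = (6 + T) - 5/T = 6 + T - 5/T)
137 - Q(J(-7)) = 137 - (6 - 17 - 5/(-17)) = 137 - (6 - 17 - 5*(-1/17)) = 137 - (6 - 17 + 5/17) = 137 - 1*(-182/17) = 137 + 182/17 = 2511/17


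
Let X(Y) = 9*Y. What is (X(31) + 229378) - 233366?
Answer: -3709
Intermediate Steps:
(X(31) + 229378) - 233366 = (9*31 + 229378) - 233366 = (279 + 229378) - 233366 = 229657 - 233366 = -3709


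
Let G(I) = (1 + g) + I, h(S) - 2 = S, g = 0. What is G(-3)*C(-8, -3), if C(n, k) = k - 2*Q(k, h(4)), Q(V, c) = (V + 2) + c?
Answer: 26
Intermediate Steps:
h(S) = 2 + S
Q(V, c) = 2 + V + c (Q(V, c) = (2 + V) + c = 2 + V + c)
C(n, k) = -16 - k (C(n, k) = k - 2*(2 + k + (2 + 4)) = k - 2*(2 + k + 6) = k - 2*(8 + k) = k + (-16 - 2*k) = -16 - k)
G(I) = 1 + I (G(I) = (1 + 0) + I = 1 + I)
G(-3)*C(-8, -3) = (1 - 3)*(-16 - 1*(-3)) = -2*(-16 + 3) = -2*(-13) = 26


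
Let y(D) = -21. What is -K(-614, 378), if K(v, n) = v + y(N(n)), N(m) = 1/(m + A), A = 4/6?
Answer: 635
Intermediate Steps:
A = ⅔ (A = 4*(⅙) = ⅔ ≈ 0.66667)
N(m) = 1/(⅔ + m) (N(m) = 1/(m + ⅔) = 1/(⅔ + m))
K(v, n) = -21 + v (K(v, n) = v - 21 = -21 + v)
-K(-614, 378) = -(-21 - 614) = -1*(-635) = 635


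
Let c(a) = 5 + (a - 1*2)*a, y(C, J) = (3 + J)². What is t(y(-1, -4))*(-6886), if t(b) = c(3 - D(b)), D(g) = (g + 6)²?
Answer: -15238718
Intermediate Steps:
D(g) = (6 + g)²
c(a) = 5 + a*(-2 + a) (c(a) = 5 + (a - 2)*a = 5 + (-2 + a)*a = 5 + a*(-2 + a))
t(b) = -1 + (3 - (6 + b)²)² + 2*(6 + b)² (t(b) = 5 + (3 - (6 + b)²)² - 2*(3 - (6 + b)²) = 5 + (3 - (6 + b)²)² + (-6 + 2*(6 + b)²) = -1 + (3 - (6 + b)²)² + 2*(6 + b)²)
t(y(-1, -4))*(-6886) = (-1 + (-3 + (6 + (3 - 4)²)²)² + 2*(6 + (3 - 4)²)²)*(-6886) = (-1 + (-3 + (6 + (-1)²)²)² + 2*(6 + (-1)²)²)*(-6886) = (-1 + (-3 + (6 + 1)²)² + 2*(6 + 1)²)*(-6886) = (-1 + (-3 + 7²)² + 2*7²)*(-6886) = (-1 + (-3 + 49)² + 2*49)*(-6886) = (-1 + 46² + 98)*(-6886) = (-1 + 2116 + 98)*(-6886) = 2213*(-6886) = -15238718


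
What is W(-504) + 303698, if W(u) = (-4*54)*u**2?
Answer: -54563758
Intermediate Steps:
W(u) = -216*u**2
W(-504) + 303698 = -216*(-504)**2 + 303698 = -216*254016 + 303698 = -54867456 + 303698 = -54563758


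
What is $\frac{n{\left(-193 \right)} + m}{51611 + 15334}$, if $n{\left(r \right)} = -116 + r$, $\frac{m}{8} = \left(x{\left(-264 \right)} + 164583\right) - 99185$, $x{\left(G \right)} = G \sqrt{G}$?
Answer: $\frac{104575}{13389} - \frac{1408 i \sqrt{66}}{22315} \approx 7.8105 - 0.5126 i$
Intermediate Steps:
$x{\left(G \right)} = G^{\frac{3}{2}}$
$m = 523184 - 4224 i \sqrt{66}$ ($m = 8 \left(\left(\left(-264\right)^{\frac{3}{2}} + 164583\right) - 99185\right) = 8 \left(\left(- 528 i \sqrt{66} + 164583\right) - 99185\right) = 8 \left(\left(164583 - 528 i \sqrt{66}\right) - 99185\right) = 8 \left(65398 - 528 i \sqrt{66}\right) = 523184 - 4224 i \sqrt{66} \approx 5.2318 \cdot 10^{5} - 34316.0 i$)
$\frac{n{\left(-193 \right)} + m}{51611 + 15334} = \frac{\left(-116 - 193\right) + \left(523184 - 4224 i \sqrt{66}\right)}{51611 + 15334} = \frac{-309 + \left(523184 - 4224 i \sqrt{66}\right)}{66945} = \left(522875 - 4224 i \sqrt{66}\right) \frac{1}{66945} = \frac{104575}{13389} - \frac{1408 i \sqrt{66}}{22315}$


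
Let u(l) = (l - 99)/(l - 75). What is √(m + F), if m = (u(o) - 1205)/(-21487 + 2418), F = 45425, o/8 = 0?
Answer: √412944214284973/95345 ≈ 213.13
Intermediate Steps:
o = 0 (o = 8*0 = 0)
u(l) = (-99 + l)/(-75 + l)
m = 30092/476725 (m = ((-99 + 0)/(-75 + 0) - 1205)/(-21487 + 2418) = (-99/(-75) - 1205)/(-19069) = (-1/75*(-99) - 1205)*(-1/19069) = (33/25 - 1205)*(-1/19069) = -30092/25*(-1/19069) = 30092/476725 ≈ 0.063122)
√(m + F) = √(30092/476725 + 45425) = √(21655263217/476725) = √412944214284973/95345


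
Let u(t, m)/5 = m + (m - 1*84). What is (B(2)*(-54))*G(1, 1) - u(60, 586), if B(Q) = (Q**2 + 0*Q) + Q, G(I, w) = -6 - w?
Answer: -3172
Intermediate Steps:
B(Q) = Q + Q**2 (B(Q) = (Q**2 + 0) + Q = Q**2 + Q = Q + Q**2)
u(t, m) = -420 + 10*m (u(t, m) = 5*(m + (m - 1*84)) = 5*(m + (m - 84)) = 5*(m + (-84 + m)) = 5*(-84 + 2*m) = -420 + 10*m)
(B(2)*(-54))*G(1, 1) - u(60, 586) = ((2*(1 + 2))*(-54))*(-6 - 1*1) - (-420 + 10*586) = ((2*3)*(-54))*(-6 - 1) - (-420 + 5860) = (6*(-54))*(-7) - 1*5440 = -324*(-7) - 5440 = 2268 - 5440 = -3172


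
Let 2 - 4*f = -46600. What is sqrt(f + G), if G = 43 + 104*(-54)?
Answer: sqrt(24310)/2 ≈ 77.958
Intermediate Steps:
f = 23301/2 (f = 1/2 - 1/4*(-46600) = 1/2 + 11650 = 23301/2 ≈ 11651.)
G = -5573 (G = 43 - 5616 = -5573)
sqrt(f + G) = sqrt(23301/2 - 5573) = sqrt(12155/2) = sqrt(24310)/2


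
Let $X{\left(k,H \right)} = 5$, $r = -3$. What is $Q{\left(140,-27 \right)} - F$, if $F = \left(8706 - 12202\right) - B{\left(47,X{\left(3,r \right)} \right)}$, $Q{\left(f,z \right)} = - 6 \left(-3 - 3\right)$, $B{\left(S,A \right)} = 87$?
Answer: $3619$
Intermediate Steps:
$Q{\left(f,z \right)} = 36$ ($Q{\left(f,z \right)} = \left(-6\right) \left(-6\right) = 36$)
$F = -3583$ ($F = \left(8706 - 12202\right) - 87 = -3496 - 87 = -3583$)
$Q{\left(140,-27 \right)} - F = 36 - -3583 = 36 + 3583 = 3619$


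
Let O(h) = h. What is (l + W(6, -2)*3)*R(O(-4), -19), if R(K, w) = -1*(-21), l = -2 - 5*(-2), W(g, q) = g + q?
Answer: 420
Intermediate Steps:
l = 8 (l = -2 + 10 = 8)
R(K, w) = 21
(l + W(6, -2)*3)*R(O(-4), -19) = (8 + (6 - 2)*3)*21 = (8 + 4*3)*21 = (8 + 12)*21 = 20*21 = 420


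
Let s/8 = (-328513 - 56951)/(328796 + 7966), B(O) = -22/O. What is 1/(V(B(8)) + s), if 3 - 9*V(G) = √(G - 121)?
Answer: -111186015444/1000313983651 + 2100160086*I*√55/1000313983651 ≈ -0.11115 + 0.01557*I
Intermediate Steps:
s = -513952/56127 (s = 8*((-328513 - 56951)/(328796 + 7966)) = 8*(-385464/336762) = 8*(-385464*1/336762) = 8*(-64244/56127) = -513952/56127 ≈ -9.1570)
V(G) = ⅓ - √(-121 + G)/9 (V(G) = ⅓ - √(G - 121)/9 = ⅓ - √(-121 + G)/9)
1/(V(B(8)) + s) = 1/((⅓ - √(-121 - 22/8)/9) - 513952/56127) = 1/((⅓ - √(-121 - 22*⅛)/9) - 513952/56127) = 1/((⅓ - √(-121 - 11/4)/9) - 513952/56127) = 1/((⅓ - I*√55/6) - 513952/56127) = 1/(-165081/18709 - I*√55/6)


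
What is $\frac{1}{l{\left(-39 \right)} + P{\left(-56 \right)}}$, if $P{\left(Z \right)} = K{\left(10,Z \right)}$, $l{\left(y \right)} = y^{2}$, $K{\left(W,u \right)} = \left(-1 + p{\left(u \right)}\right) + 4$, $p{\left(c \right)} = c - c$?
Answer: $\frac{1}{1524} \approx 0.00065617$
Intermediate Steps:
$p{\left(c \right)} = 0$
$K{\left(W,u \right)} = 3$ ($K{\left(W,u \right)} = \left(-1 + 0\right) + 4 = -1 + 4 = 3$)
$P{\left(Z \right)} = 3$
$\frac{1}{l{\left(-39 \right)} + P{\left(-56 \right)}} = \frac{1}{\left(-39\right)^{2} + 3} = \frac{1}{1521 + 3} = \frac{1}{1524}$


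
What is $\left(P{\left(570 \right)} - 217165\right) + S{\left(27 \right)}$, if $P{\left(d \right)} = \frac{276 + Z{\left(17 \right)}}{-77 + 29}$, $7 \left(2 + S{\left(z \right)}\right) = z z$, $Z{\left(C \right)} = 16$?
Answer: $- \frac{18233791}{84} \approx -2.1707 \cdot 10^{5}$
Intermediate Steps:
$S{\left(z \right)} = -2 + \frac{z^{2}}{7}$ ($S{\left(z \right)} = -2 + \frac{z z}{7} = -2 + \frac{z^{2}}{7}$)
$P{\left(d \right)} = - \frac{73}{12}$ ($P{\left(d \right)} = \frac{276 + 16}{-77 + 29} = \frac{292}{-48} = 292 \left(- \frac{1}{48}\right) = - \frac{73}{12}$)
$\left(P{\left(570 \right)} - 217165\right) + S{\left(27 \right)} = \left(- \frac{73}{12} - 217165\right) - \left(2 - \frac{27^{2}}{7}\right) = - \frac{2606053}{12} + \left(-2 + \frac{1}{7} \cdot 729\right) = - \frac{2606053}{12} + \left(-2 + \frac{729}{7}\right) = - \frac{2606053}{12} + \frac{715}{7} = - \frac{18233791}{84}$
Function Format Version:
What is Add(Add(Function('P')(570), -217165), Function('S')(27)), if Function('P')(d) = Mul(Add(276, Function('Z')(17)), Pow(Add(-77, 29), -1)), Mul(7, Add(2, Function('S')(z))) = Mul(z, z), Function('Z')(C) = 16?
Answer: Rational(-18233791, 84) ≈ -2.1707e+5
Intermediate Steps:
Function('S')(z) = Add(-2, Mul(Rational(1, 7), Pow(z, 2))) (Function('S')(z) = Add(-2, Mul(Rational(1, 7), Mul(z, z))) = Add(-2, Mul(Rational(1, 7), Pow(z, 2))))
Function('P')(d) = Rational(-73, 12) (Function('P')(d) = Mul(Add(276, 16), Pow(Add(-77, 29), -1)) = Mul(292, Pow(-48, -1)) = Mul(292, Rational(-1, 48)) = Rational(-73, 12))
Add(Add(Function('P')(570), -217165), Function('S')(27)) = Add(Add(Rational(-73, 12), -217165), Add(-2, Mul(Rational(1, 7), Pow(27, 2)))) = Add(Rational(-2606053, 12), Add(-2, Mul(Rational(1, 7), 729))) = Add(Rational(-2606053, 12), Add(-2, Rational(729, 7))) = Add(Rational(-2606053, 12), Rational(715, 7)) = Rational(-18233791, 84)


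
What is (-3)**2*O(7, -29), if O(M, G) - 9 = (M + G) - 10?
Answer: -207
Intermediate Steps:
O(M, G) = -1 + G + M (O(M, G) = 9 + ((M + G) - 10) = 9 + ((G + M) - 10) = 9 + (-10 + G + M) = -1 + G + M)
(-3)**2*O(7, -29) = (-3)**2*(-1 - 29 + 7) = 9*(-23) = -207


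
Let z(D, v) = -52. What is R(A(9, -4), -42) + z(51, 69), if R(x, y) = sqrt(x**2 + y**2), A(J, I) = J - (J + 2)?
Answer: -52 + 2*sqrt(442) ≈ -9.9524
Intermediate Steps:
A(J, I) = -2 (A(J, I) = J - (2 + J) = J + (-2 - J) = -2)
R(A(9, -4), -42) + z(51, 69) = sqrt((-2)**2 + (-42)**2) - 52 = sqrt(4 + 1764) - 52 = sqrt(1768) - 52 = 2*sqrt(442) - 52 = -52 + 2*sqrt(442)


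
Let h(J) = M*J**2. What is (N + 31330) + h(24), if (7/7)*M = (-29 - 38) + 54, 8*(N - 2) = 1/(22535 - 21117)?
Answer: 270486337/11344 ≈ 23844.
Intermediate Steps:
N = 22689/11344 (N = 2 + 1/(8*(22535 - 21117)) = 2 + (1/8)/1418 = 2 + (1/8)*(1/1418) = 2 + 1/11344 = 22689/11344 ≈ 2.0001)
M = -13 (M = (-29 - 38) + 54 = -67 + 54 = -13)
h(J) = -13*J**2
(N + 31330) + h(24) = (22689/11344 + 31330) - 13*24**2 = 355430209/11344 - 13*576 = 355430209/11344 - 7488 = 270486337/11344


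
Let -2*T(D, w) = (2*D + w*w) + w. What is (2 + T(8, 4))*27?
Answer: -432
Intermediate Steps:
T(D, w) = -D - w/2 - w**2/2 (T(D, w) = -((2*D + w*w) + w)/2 = -((2*D + w**2) + w)/2 = -((w**2 + 2*D) + w)/2 = -(w + w**2 + 2*D)/2 = -D - w/2 - w**2/2)
(2 + T(8, 4))*27 = (2 + (-1*8 - 1/2*4 - 1/2*4**2))*27 = (2 + (-8 - 2 - 1/2*16))*27 = (2 + (-8 - 2 - 8))*27 = (2 - 18)*27 = -16*27 = -432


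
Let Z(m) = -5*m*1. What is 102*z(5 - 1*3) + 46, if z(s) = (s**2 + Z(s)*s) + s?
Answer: -1382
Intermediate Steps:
Z(m) = -5*m
z(s) = s - 4*s**2 (z(s) = (s**2 + (-5*s)*s) + s = (s**2 - 5*s**2) + s = -4*s**2 + s = s - 4*s**2)
102*z(5 - 1*3) + 46 = 102*((5 - 1*3)*(1 - 4*(5 - 1*3))) + 46 = 102*((5 - 3)*(1 - 4*(5 - 3))) + 46 = 102*(2*(1 - 4*2)) + 46 = 102*(2*(1 - 8)) + 46 = 102*(2*(-7)) + 46 = 102*(-14) + 46 = -1428 + 46 = -1382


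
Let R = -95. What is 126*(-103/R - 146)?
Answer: -1734642/95 ≈ -18259.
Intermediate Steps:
126*(-103/R - 146) = 126*(-103/(-95) - 146) = 126*(-103*(-1/95) - 146) = 126*(103/95 - 146) = 126*(-13767/95) = -1734642/95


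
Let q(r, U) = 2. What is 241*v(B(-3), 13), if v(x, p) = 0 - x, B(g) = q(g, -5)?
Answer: -482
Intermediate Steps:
B(g) = 2
v(x, p) = -x
241*v(B(-3), 13) = 241*(-1*2) = 241*(-2) = -482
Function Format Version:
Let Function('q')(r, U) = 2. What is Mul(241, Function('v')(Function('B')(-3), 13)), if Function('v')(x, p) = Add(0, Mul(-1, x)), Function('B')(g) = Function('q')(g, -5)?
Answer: -482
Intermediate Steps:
Function('B')(g) = 2
Function('v')(x, p) = Mul(-1, x)
Mul(241, Function('v')(Function('B')(-3), 13)) = Mul(241, Mul(-1, 2)) = Mul(241, -2) = -482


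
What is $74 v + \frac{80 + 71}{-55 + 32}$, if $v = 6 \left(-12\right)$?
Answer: $- \frac{122695}{23} \approx -5334.6$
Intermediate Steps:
$v = -72$
$74 v + \frac{80 + 71}{-55 + 32} = 74 \left(-72\right) + \frac{80 + 71}{-55 + 32} = -5328 + \frac{151}{-23} = -5328 + 151 \left(- \frac{1}{23}\right) = -5328 - \frac{151}{23} = - \frac{122695}{23}$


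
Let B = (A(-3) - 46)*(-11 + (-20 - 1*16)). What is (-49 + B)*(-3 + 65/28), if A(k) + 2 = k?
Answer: -11153/7 ≈ -1593.3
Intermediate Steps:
A(k) = -2 + k
B = 2397 (B = ((-2 - 3) - 46)*(-11 + (-20 - 1*16)) = (-5 - 46)*(-11 + (-20 - 16)) = -51*(-11 - 36) = -51*(-47) = 2397)
(-49 + B)*(-3 + 65/28) = (-49 + 2397)*(-3 + 65/28) = 2348*(-3 + 65*(1/28)) = 2348*(-3 + 65/28) = 2348*(-19/28) = -11153/7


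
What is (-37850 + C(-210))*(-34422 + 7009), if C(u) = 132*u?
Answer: 1797470410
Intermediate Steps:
(-37850 + C(-210))*(-34422 + 7009) = (-37850 + 132*(-210))*(-34422 + 7009) = (-37850 - 27720)*(-27413) = -65570*(-27413) = 1797470410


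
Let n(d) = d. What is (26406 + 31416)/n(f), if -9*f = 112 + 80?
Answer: -86733/32 ≈ -2710.4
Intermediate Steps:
f = -64/3 (f = -(112 + 80)/9 = -1/9*192 = -64/3 ≈ -21.333)
(26406 + 31416)/n(f) = (26406 + 31416)/(-64/3) = 57822*(-3/64) = -86733/32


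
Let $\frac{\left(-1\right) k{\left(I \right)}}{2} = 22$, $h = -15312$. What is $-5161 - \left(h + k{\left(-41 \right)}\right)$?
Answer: $10195$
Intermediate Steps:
$k{\left(I \right)} = -44$ ($k{\left(I \right)} = \left(-2\right) 22 = -44$)
$-5161 - \left(h + k{\left(-41 \right)}\right) = -5161 - \left(-15312 - 44\right) = -5161 - -15356 = -5161 + 15356 = 10195$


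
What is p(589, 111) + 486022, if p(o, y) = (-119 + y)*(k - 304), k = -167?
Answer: 489790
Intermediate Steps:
p(o, y) = 56049 - 471*y (p(o, y) = (-119 + y)*(-167 - 304) = (-119 + y)*(-471) = 56049 - 471*y)
p(589, 111) + 486022 = (56049 - 471*111) + 486022 = (56049 - 52281) + 486022 = 3768 + 486022 = 489790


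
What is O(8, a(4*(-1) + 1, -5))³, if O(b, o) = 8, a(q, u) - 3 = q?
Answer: 512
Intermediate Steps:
a(q, u) = 3 + q
O(8, a(4*(-1) + 1, -5))³ = 8³ = 512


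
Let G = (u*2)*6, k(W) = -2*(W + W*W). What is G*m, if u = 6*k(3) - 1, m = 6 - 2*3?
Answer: 0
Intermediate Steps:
k(W) = -2*W - 2*W² (k(W) = -2*(W + W²) = -2*W - 2*W²)
m = 0 (m = 6 - 6 = 0)
u = -145 (u = 6*(-2*3*(1 + 3)) - 1 = 6*(-2*3*4) - 1 = 6*(-24) - 1 = -144 - 1 = -145)
G = -1740 (G = -145*2*6 = -290*6 = -1740)
G*m = -1740*0 = 0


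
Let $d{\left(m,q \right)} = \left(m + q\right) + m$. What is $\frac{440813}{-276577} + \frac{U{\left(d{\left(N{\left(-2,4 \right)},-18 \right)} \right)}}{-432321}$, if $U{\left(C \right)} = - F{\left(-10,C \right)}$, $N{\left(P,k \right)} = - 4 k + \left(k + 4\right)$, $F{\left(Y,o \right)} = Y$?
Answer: $- \frac{190575482743}{119570045217} \approx -1.5938$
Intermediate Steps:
$N{\left(P,k \right)} = 4 - 3 k$ ($N{\left(P,k \right)} = - 4 k + \left(4 + k\right) = 4 - 3 k$)
$d{\left(m,q \right)} = q + 2 m$
$U{\left(C \right)} = 10$ ($U{\left(C \right)} = \left(-1\right) \left(-10\right) = 10$)
$\frac{440813}{-276577} + \frac{U{\left(d{\left(N{\left(-2,4 \right)},-18 \right)} \right)}}{-432321} = \frac{440813}{-276577} + \frac{10}{-432321} = 440813 \left(- \frac{1}{276577}\right) + 10 \left(- \frac{1}{432321}\right) = - \frac{440813}{276577} - \frac{10}{432321} = - \frac{190575482743}{119570045217}$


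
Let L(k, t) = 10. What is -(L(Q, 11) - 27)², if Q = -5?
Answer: -289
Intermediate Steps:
-(L(Q, 11) - 27)² = -(10 - 27)² = -1*(-17)² = -1*289 = -289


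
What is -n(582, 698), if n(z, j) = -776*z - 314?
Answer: 451946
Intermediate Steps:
n(z, j) = -314 - 776*z
-n(582, 698) = -(-314 - 776*582) = -(-314 - 451632) = -1*(-451946) = 451946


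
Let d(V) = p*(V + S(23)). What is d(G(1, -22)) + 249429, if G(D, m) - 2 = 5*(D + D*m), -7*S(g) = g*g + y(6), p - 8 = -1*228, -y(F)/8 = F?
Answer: 2010443/7 ≈ 2.8721e+5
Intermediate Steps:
y(F) = -8*F
p = -220 (p = 8 - 1*228 = 8 - 228 = -220)
S(g) = 48/7 - g²/7 (S(g) = -(g*g - 8*6)/7 = -(g² - 48)/7 = -(-48 + g²)/7 = 48/7 - g²/7)
G(D, m) = 2 + 5*D + 5*D*m (G(D, m) = 2 + 5*(D + D*m) = 2 + (5*D + 5*D*m) = 2 + 5*D + 5*D*m)
d(V) = 105820/7 - 220*V (d(V) = -220*(V + (48/7 - ⅐*23²)) = -220*(V + (48/7 - ⅐*529)) = -220*(V + (48/7 - 529/7)) = -220*(V - 481/7) = -220*(-481/7 + V) = 105820/7 - 220*V)
d(G(1, -22)) + 249429 = (105820/7 - 220*(2 + 5*1 + 5*1*(-22))) + 249429 = (105820/7 - 220*(2 + 5 - 110)) + 249429 = (105820/7 - 220*(-103)) + 249429 = (105820/7 + 22660) + 249429 = 264440/7 + 249429 = 2010443/7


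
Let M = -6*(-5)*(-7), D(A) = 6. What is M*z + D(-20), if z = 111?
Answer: -23304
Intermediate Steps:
M = -210 (M = 30*(-7) = -210)
M*z + D(-20) = -210*111 + 6 = -23310 + 6 = -23304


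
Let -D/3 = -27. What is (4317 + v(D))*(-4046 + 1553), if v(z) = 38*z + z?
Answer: -18637668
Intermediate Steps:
D = 81 (D = -3*(-27) = 81)
v(z) = 39*z
(4317 + v(D))*(-4046 + 1553) = (4317 + 39*81)*(-4046 + 1553) = (4317 + 3159)*(-2493) = 7476*(-2493) = -18637668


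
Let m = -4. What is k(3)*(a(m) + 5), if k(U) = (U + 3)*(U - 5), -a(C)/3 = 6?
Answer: 156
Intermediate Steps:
a(C) = -18 (a(C) = -3*6 = -18)
k(U) = (-5 + U)*(3 + U) (k(U) = (3 + U)*(-5 + U) = (-5 + U)*(3 + U))
k(3)*(a(m) + 5) = (-15 + 3² - 2*3)*(-18 + 5) = (-15 + 9 - 6)*(-13) = -12*(-13) = 156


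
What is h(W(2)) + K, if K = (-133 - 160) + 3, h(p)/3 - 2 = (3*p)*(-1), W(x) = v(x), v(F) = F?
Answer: -302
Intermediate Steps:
W(x) = x
h(p) = 6 - 9*p (h(p) = 6 + 3*((3*p)*(-1)) = 6 + 3*(-3*p) = 6 - 9*p)
K = -290 (K = -293 + 3 = -290)
h(W(2)) + K = (6 - 9*2) - 290 = (6 - 18) - 290 = -12 - 290 = -302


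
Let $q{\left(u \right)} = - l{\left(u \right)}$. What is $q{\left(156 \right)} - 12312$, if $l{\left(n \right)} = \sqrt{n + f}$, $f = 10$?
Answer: $-12312 - \sqrt{166} \approx -12325.0$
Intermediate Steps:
$l{\left(n \right)} = \sqrt{10 + n}$ ($l{\left(n \right)} = \sqrt{n + 10} = \sqrt{10 + n}$)
$q{\left(u \right)} = - \sqrt{10 + u}$
$q{\left(156 \right)} - 12312 = - \sqrt{10 + 156} - 12312 = - \sqrt{166} - 12312 = -12312 - \sqrt{166}$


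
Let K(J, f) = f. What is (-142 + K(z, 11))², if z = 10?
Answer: 17161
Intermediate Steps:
(-142 + K(z, 11))² = (-142 + 11)² = (-131)² = 17161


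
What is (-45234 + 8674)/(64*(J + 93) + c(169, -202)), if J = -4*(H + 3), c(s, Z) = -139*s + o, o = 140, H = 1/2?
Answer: 7312/3659 ≈ 1.9984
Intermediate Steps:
H = 1/2 ≈ 0.50000
c(s, Z) = 140 - 139*s (c(s, Z) = -139*s + 140 = 140 - 139*s)
J = -14 (J = -4*(1/2 + 3) = -4*7/2 = -14)
(-45234 + 8674)/(64*(J + 93) + c(169, -202)) = (-45234 + 8674)/(64*(-14 + 93) + (140 - 139*169)) = -36560/(64*79 + (140 - 23491)) = -36560/(5056 - 23351) = -36560/(-18295) = -36560*(-1/18295) = 7312/3659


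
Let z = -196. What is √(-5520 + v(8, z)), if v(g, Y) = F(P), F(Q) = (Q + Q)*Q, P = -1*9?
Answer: I*√5358 ≈ 73.198*I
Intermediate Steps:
P = -9
F(Q) = 2*Q² (F(Q) = (2*Q)*Q = 2*Q²)
v(g, Y) = 162 (v(g, Y) = 2*(-9)² = 2*81 = 162)
√(-5520 + v(8, z)) = √(-5520 + 162) = √(-5358) = I*√5358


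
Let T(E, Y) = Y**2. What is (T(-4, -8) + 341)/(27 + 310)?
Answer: 405/337 ≈ 1.2018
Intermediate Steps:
(T(-4, -8) + 341)/(27 + 310) = ((-8)**2 + 341)/(27 + 310) = (64 + 341)/337 = 405*(1/337) = 405/337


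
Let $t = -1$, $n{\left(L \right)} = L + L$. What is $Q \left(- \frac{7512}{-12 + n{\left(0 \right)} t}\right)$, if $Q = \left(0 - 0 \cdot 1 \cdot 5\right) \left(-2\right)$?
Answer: $0$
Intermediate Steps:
$n{\left(L \right)} = 2 L$
$Q = 0$ ($Q = \left(0 - 0 \cdot 5\right) \left(-2\right) = \left(0 - 0\right) \left(-2\right) = \left(0 + 0\right) \left(-2\right) = 0 \left(-2\right) = 0$)
$Q \left(- \frac{7512}{-12 + n{\left(0 \right)} t}\right) = 0 \left(- \frac{7512}{-12 + 2 \cdot 0 \left(-1\right)}\right) = 0 \left(- \frac{7512}{-12 + 0 \left(-1\right)}\right) = 0 \left(- \frac{7512}{-12 + 0}\right) = 0 \left(- \frac{7512}{-12}\right) = 0 \left(\left(-7512\right) \left(- \frac{1}{12}\right)\right) = 0 \cdot 626 = 0$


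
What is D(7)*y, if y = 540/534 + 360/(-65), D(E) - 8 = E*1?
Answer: -78570/1157 ≈ -67.908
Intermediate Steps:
D(E) = 8 + E (D(E) = 8 + E*1 = 8 + E)
y = -5238/1157 (y = 540*(1/534) + 360*(-1/65) = 90/89 - 72/13 = -5238/1157 ≈ -4.5272)
D(7)*y = (8 + 7)*(-5238/1157) = 15*(-5238/1157) = -78570/1157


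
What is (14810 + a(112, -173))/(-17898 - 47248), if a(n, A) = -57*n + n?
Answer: -4269/32573 ≈ -0.13106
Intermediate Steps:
a(n, A) = -56*n
(14810 + a(112, -173))/(-17898 - 47248) = (14810 - 56*112)/(-17898 - 47248) = (14810 - 6272)/(-65146) = 8538*(-1/65146) = -4269/32573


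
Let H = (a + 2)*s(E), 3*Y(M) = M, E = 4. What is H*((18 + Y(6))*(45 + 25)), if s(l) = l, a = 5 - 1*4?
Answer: 16800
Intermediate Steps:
a = 1 (a = 5 - 4 = 1)
Y(M) = M/3
H = 12 (H = (1 + 2)*4 = 3*4 = 12)
H*((18 + Y(6))*(45 + 25)) = 12*((18 + (1/3)*6)*(45 + 25)) = 12*((18 + 2)*70) = 12*(20*70) = 12*1400 = 16800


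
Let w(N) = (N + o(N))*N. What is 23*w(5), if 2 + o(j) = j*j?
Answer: 3220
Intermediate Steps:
o(j) = -2 + j**2 (o(j) = -2 + j*j = -2 + j**2)
w(N) = N*(-2 + N + N**2) (w(N) = (N + (-2 + N**2))*N = (-2 + N + N**2)*N = N*(-2 + N + N**2))
23*w(5) = 23*(5*(-2 + 5 + 5**2)) = 23*(5*(-2 + 5 + 25)) = 23*(5*28) = 23*140 = 3220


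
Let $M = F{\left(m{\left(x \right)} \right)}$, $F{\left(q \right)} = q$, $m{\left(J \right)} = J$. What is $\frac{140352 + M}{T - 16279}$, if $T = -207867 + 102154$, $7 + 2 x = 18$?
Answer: $- \frac{12205}{10608} \approx -1.1505$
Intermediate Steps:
$x = \frac{11}{2}$ ($x = - \frac{7}{2} + \frac{1}{2} \cdot 18 = - \frac{7}{2} + 9 = \frac{11}{2} \approx 5.5$)
$M = \frac{11}{2} \approx 5.5$
$T = -105713$
$\frac{140352 + M}{T - 16279} = \frac{140352 + \frac{11}{2}}{-105713 - 16279} = \frac{280715}{2 \left(-121992\right)} = \frac{280715}{2} \left(- \frac{1}{121992}\right) = - \frac{12205}{10608}$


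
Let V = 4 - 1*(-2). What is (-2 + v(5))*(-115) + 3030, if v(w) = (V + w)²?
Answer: -10655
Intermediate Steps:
V = 6 (V = 4 + 2 = 6)
v(w) = (6 + w)²
(-2 + v(5))*(-115) + 3030 = (-2 + (6 + 5)²)*(-115) + 3030 = (-2 + 11²)*(-115) + 3030 = (-2 + 121)*(-115) + 3030 = 119*(-115) + 3030 = -13685 + 3030 = -10655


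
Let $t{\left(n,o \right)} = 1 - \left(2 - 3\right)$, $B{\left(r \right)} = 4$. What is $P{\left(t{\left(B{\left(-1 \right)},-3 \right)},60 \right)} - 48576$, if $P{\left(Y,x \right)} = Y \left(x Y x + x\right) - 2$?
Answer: $-34058$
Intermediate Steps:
$t{\left(n,o \right)} = 2$ ($t{\left(n,o \right)} = 1 - \left(2 - 3\right) = 1 - -1 = 1 + 1 = 2$)
$P{\left(Y,x \right)} = -2 + Y \left(x + Y x^{2}\right)$ ($P{\left(Y,x \right)} = Y \left(Y x x + x\right) - 2 = Y \left(Y x^{2} + x\right) - 2 = Y \left(x + Y x^{2}\right) - 2 = -2 + Y \left(x + Y x^{2}\right)$)
$P{\left(t{\left(B{\left(-1 \right)},-3 \right)},60 \right)} - 48576 = \left(-2 + 2 \cdot 60 + 2^{2} \cdot 60^{2}\right) - 48576 = \left(-2 + 120 + 4 \cdot 3600\right) - 48576 = \left(-2 + 120 + 14400\right) - 48576 = 14518 - 48576 = -34058$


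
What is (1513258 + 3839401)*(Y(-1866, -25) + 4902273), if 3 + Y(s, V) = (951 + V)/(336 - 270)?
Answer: 865928406266807/33 ≈ 2.6240e+13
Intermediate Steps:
Y(s, V) = 251/22 + V/66 (Y(s, V) = -3 + (951 + V)/(336 - 270) = -3 + (951 + V)/66 = -3 + (951 + V)*(1/66) = -3 + (317/22 + V/66) = 251/22 + V/66)
(1513258 + 3839401)*(Y(-1866, -25) + 4902273) = (1513258 + 3839401)*((251/22 + (1/66)*(-25)) + 4902273) = 5352659*((251/22 - 25/66) + 4902273) = 5352659*(364/33 + 4902273) = 5352659*(161775373/33) = 865928406266807/33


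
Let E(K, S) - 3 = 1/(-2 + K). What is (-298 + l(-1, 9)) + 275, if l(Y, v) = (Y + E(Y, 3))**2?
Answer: -182/9 ≈ -20.222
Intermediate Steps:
E(K, S) = 3 + 1/(-2 + K)
l(Y, v) = (Y + (-5 + 3*Y)/(-2 + Y))**2
(-298 + l(-1, 9)) + 275 = (-298 + (-5 - 1 + (-1)**2)**2/(-2 - 1)**2) + 275 = (-298 + (-5 - 1 + 1)**2/(-3)**2) + 275 = (-298 + (1/9)*(-5)**2) + 275 = (-298 + (1/9)*25) + 275 = (-298 + 25/9) + 275 = -2657/9 + 275 = -182/9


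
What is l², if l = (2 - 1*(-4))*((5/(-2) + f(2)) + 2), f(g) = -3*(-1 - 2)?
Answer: 2601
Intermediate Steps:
f(g) = 9 (f(g) = -3*(-3) = 9)
l = 51 (l = (2 - 1*(-4))*((5/(-2) + 9) + 2) = (2 + 4)*((5*(-½) + 9) + 2) = 6*((-5/2 + 9) + 2) = 6*(13/2 + 2) = 6*(17/2) = 51)
l² = 51² = 2601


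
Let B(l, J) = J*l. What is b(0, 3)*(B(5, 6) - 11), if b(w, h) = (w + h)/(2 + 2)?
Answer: 57/4 ≈ 14.250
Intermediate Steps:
b(w, h) = h/4 + w/4 (b(w, h) = (h + w)/4 = (h + w)*(¼) = h/4 + w/4)
b(0, 3)*(B(5, 6) - 11) = ((¼)*3 + (¼)*0)*(6*5 - 11) = (¾ + 0)*(30 - 11) = (¾)*19 = 57/4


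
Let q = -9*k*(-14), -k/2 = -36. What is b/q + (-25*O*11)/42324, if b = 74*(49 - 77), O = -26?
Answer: -16987/285687 ≈ -0.059460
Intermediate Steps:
k = 72 (k = -2*(-36) = 72)
q = 9072 (q = -9*72*(-14) = -648*(-14) = 9072)
b = -2072 (b = 74*(-28) = -2072)
b/q + (-25*O*11)/42324 = -2072/9072 + (-25*(-26)*11)/42324 = -2072*1/9072 + (650*11)*(1/42324) = -37/162 + 7150*(1/42324) = -37/162 + 3575/21162 = -16987/285687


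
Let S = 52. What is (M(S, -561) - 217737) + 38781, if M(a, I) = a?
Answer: -178904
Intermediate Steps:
(M(S, -561) - 217737) + 38781 = (52 - 217737) + 38781 = -217685 + 38781 = -178904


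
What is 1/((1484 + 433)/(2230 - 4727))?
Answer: -2497/1917 ≈ -1.3026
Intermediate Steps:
1/((1484 + 433)/(2230 - 4727)) = 1/(1917/(-2497)) = 1/(1917*(-1/2497)) = 1/(-1917/2497) = -2497/1917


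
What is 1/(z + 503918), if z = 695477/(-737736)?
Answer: 737736/371757754171 ≈ 1.9845e-6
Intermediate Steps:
z = -695477/737736 (z = 695477*(-1/737736) = -695477/737736 ≈ -0.94272)
1/(z + 503918) = 1/(-695477/737736 + 503918) = 1/(371757754171/737736) = 737736/371757754171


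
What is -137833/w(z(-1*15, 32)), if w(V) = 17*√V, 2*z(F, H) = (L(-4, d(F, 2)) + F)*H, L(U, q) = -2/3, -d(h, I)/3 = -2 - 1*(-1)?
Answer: 137833*I*√141/3196 ≈ 512.1*I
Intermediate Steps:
d(h, I) = 3 (d(h, I) = -3*(-2 - 1*(-1)) = -3*(-2 + 1) = -3*(-1) = 3)
L(U, q) = -⅔ (L(U, q) = -2*⅓ = -⅔)
z(F, H) = H*(-⅔ + F)/2 (z(F, H) = ((-⅔ + F)*H)/2 = (H*(-⅔ + F))/2 = H*(-⅔ + F)/2)
-137833/w(z(-1*15, 32)) = -137833*√3/(68*√(-2 + 3*(-1*15))) = -137833*√3/(68*√(-2 + 3*(-15))) = -137833*√3/(68*√(-2 - 45)) = -137833*(-I*√141/3196) = -(-137833)*I*√141/3196 = 137833*I*√141/3196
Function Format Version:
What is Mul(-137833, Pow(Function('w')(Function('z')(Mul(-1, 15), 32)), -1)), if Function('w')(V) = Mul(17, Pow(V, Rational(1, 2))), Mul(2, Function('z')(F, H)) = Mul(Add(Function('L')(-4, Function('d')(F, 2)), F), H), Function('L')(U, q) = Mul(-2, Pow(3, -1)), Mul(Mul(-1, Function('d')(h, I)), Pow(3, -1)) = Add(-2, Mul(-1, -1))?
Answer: Mul(Rational(137833, 3196), I, Pow(141, Rational(1, 2))) ≈ Mul(512.10, I)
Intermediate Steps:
Function('d')(h, I) = 3 (Function('d')(h, I) = Mul(-3, Add(-2, Mul(-1, -1))) = Mul(-3, Add(-2, 1)) = Mul(-3, -1) = 3)
Function('L')(U, q) = Rational(-2, 3) (Function('L')(U, q) = Mul(-2, Rational(1, 3)) = Rational(-2, 3))
Function('z')(F, H) = Mul(Rational(1, 2), H, Add(Rational(-2, 3), F)) (Function('z')(F, H) = Mul(Rational(1, 2), Mul(Add(Rational(-2, 3), F), H)) = Mul(Rational(1, 2), Mul(H, Add(Rational(-2, 3), F))) = Mul(Rational(1, 2), H, Add(Rational(-2, 3), F)))
Mul(-137833, Pow(Function('w')(Function('z')(Mul(-1, 15), 32)), -1)) = Mul(-137833, Pow(Mul(17, Pow(Mul(Rational(1, 6), 32, Add(-2, Mul(3, Mul(-1, 15)))), Rational(1, 2))), -1)) = Mul(-137833, Pow(Mul(17, Pow(Mul(Rational(1, 6), 32, Add(-2, Mul(3, -15))), Rational(1, 2))), -1)) = Mul(-137833, Pow(Mul(17, Pow(Mul(Rational(1, 6), 32, Add(-2, -45)), Rational(1, 2))), -1)) = Mul(-137833, Pow(Mul(17, Pow(Mul(Rational(1, 6), 32, -47), Rational(1, 2))), -1)) = Mul(-137833, Pow(Mul(17, Pow(Rational(-752, 3), Rational(1, 2))), -1)) = Mul(-137833, Pow(Mul(17, Mul(Rational(4, 3), I, Pow(141, Rational(1, 2)))), -1)) = Mul(-137833, Pow(Mul(Rational(68, 3), I, Pow(141, Rational(1, 2))), -1)) = Mul(-137833, Mul(Rational(-1, 3196), I, Pow(141, Rational(1, 2)))) = Mul(Rational(137833, 3196), I, Pow(141, Rational(1, 2)))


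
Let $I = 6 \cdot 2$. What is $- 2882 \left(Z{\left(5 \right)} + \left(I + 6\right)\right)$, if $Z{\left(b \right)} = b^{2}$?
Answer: $-123926$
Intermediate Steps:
$I = 12$
$- 2882 \left(Z{\left(5 \right)} + \left(I + 6\right)\right) = - 2882 \left(5^{2} + \left(12 + 6\right)\right) = - 2882 \left(25 + 18\right) = \left(-2882\right) 43 = -123926$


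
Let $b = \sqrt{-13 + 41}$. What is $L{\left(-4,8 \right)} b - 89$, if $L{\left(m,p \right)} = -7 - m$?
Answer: $-89 - 6 \sqrt{7} \approx -104.87$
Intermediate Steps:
$b = 2 \sqrt{7}$ ($b = \sqrt{28} = 2 \sqrt{7} \approx 5.2915$)
$L{\left(-4,8 \right)} b - 89 = \left(-7 - -4\right) 2 \sqrt{7} - 89 = \left(-7 + 4\right) 2 \sqrt{7} - 89 = - 3 \cdot 2 \sqrt{7} - 89 = - 6 \sqrt{7} - 89 = -89 - 6 \sqrt{7}$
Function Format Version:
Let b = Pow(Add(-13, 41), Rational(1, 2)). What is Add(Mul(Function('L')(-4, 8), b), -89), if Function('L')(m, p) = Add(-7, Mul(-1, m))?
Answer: Add(-89, Mul(-6, Pow(7, Rational(1, 2)))) ≈ -104.87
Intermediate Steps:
b = Mul(2, Pow(7, Rational(1, 2))) (b = Pow(28, Rational(1, 2)) = Mul(2, Pow(7, Rational(1, 2))) ≈ 5.2915)
Add(Mul(Function('L')(-4, 8), b), -89) = Add(Mul(Add(-7, Mul(-1, -4)), Mul(2, Pow(7, Rational(1, 2)))), -89) = Add(Mul(Add(-7, 4), Mul(2, Pow(7, Rational(1, 2)))), -89) = Add(Mul(-3, Mul(2, Pow(7, Rational(1, 2)))), -89) = Add(Mul(-6, Pow(7, Rational(1, 2))), -89) = Add(-89, Mul(-6, Pow(7, Rational(1, 2))))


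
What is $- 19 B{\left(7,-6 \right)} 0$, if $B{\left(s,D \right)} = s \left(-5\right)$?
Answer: $0$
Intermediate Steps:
$B{\left(s,D \right)} = - 5 s$
$- 19 B{\left(7,-6 \right)} 0 = - 19 \left(\left(-5\right) 7\right) 0 = \left(-19\right) \left(-35\right) 0 = 665 \cdot 0 = 0$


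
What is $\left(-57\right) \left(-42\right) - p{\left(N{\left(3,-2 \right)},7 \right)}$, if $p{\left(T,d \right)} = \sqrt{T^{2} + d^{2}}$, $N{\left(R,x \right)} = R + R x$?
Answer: $2394 - \sqrt{58} \approx 2386.4$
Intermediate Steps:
$\left(-57\right) \left(-42\right) - p{\left(N{\left(3,-2 \right)},7 \right)} = \left(-57\right) \left(-42\right) - \sqrt{\left(3 \left(1 - 2\right)\right)^{2} + 7^{2}} = 2394 - \sqrt{\left(3 \left(-1\right)\right)^{2} + 49} = 2394 - \sqrt{\left(-3\right)^{2} + 49} = 2394 - \sqrt{9 + 49} = 2394 - \sqrt{58}$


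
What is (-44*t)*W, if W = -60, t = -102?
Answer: -269280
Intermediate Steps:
(-44*t)*W = -44*(-102)*(-60) = 4488*(-60) = -269280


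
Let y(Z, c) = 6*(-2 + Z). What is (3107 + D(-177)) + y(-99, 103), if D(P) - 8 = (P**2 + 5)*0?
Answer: 2509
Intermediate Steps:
D(P) = 8 (D(P) = 8 + (P**2 + 5)*0 = 8 + (5 + P**2)*0 = 8 + 0 = 8)
y(Z, c) = -12 + 6*Z
(3107 + D(-177)) + y(-99, 103) = (3107 + 8) + (-12 + 6*(-99)) = 3115 + (-12 - 594) = 3115 - 606 = 2509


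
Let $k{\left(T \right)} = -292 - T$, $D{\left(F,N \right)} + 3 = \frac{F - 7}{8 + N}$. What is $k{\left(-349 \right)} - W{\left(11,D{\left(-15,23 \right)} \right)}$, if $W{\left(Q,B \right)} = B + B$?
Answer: $\frac{1997}{31} \approx 64.419$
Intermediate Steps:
$D{\left(F,N \right)} = -3 + \frac{-7 + F}{8 + N}$ ($D{\left(F,N \right)} = -3 + \frac{F - 7}{8 + N} = -3 + \frac{-7 + F}{8 + N}$)
$W{\left(Q,B \right)} = 2 B$
$k{\left(-349 \right)} - W{\left(11,D{\left(-15,23 \right)} \right)} = \left(-292 - -349\right) - 2 \frac{-31 - 15 - 69}{8 + 23} = \left(-292 + 349\right) - 2 \frac{-31 - 15 - 69}{31} = 57 - 2 \cdot \frac{1}{31} \left(-115\right) = 57 - 2 \left(- \frac{115}{31}\right) = 57 - - \frac{230}{31} = 57 + \frac{230}{31} = \frac{1997}{31}$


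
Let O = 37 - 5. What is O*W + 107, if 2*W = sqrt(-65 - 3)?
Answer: 107 + 32*I*sqrt(17) ≈ 107.0 + 131.94*I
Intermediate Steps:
O = 32
W = I*sqrt(17) (W = sqrt(-65 - 3)/2 = sqrt(-68)/2 = (2*I*sqrt(17))/2 = I*sqrt(17) ≈ 4.1231*I)
O*W + 107 = 32*(I*sqrt(17)) + 107 = 32*I*sqrt(17) + 107 = 107 + 32*I*sqrt(17)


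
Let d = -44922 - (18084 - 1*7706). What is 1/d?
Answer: -1/55300 ≈ -1.8083e-5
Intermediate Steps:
d = -55300 (d = -44922 - (18084 - 7706) = -44922 - 1*10378 = -44922 - 10378 = -55300)
1/d = 1/(-55300) = -1/55300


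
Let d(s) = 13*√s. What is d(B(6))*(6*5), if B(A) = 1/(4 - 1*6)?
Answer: 195*I*√2 ≈ 275.77*I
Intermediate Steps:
B(A) = -½ (B(A) = 1/(4 - 6) = 1/(-2) = -½)
d(B(6))*(6*5) = (13*√(-½))*(6*5) = (13*(I*√2/2))*30 = (13*I*√2/2)*30 = 195*I*√2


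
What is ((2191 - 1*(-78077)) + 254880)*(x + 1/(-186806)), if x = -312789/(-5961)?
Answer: 3263830752939834/185591761 ≈ 1.7586e+7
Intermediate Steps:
x = 104263/1987 (x = -312789*(-1/5961) = 104263/1987 ≈ 52.473)
((2191 - 1*(-78077)) + 254880)*(x + 1/(-186806)) = ((2191 - 1*(-78077)) + 254880)*(104263/1987 + 1/(-186806)) = ((2191 + 78077) + 254880)*(104263/1987 - 1/186806) = (80268 + 254880)*(19476951991/371183522) = 335148*(19476951991/371183522) = 3263830752939834/185591761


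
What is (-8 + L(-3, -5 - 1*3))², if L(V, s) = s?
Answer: 256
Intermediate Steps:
(-8 + L(-3, -5 - 1*3))² = (-8 + (-5 - 1*3))² = (-8 + (-5 - 3))² = (-8 - 8)² = (-16)² = 256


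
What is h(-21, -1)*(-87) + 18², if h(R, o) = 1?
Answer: 237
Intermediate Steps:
h(-21, -1)*(-87) + 18² = 1*(-87) + 18² = -87 + 324 = 237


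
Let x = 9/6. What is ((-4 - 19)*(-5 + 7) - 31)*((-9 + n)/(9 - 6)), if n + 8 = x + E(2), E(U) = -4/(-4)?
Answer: 2233/6 ≈ 372.17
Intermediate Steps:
E(U) = 1 (E(U) = -4*(-1/4) = 1)
x = 3/2 (x = 9*(1/6) = 3/2 ≈ 1.5000)
n = -11/2 (n = -8 + (3/2 + 1) = -8 + 5/2 = -11/2 ≈ -5.5000)
((-4 - 19)*(-5 + 7) - 31)*((-9 + n)/(9 - 6)) = ((-4 - 19)*(-5 + 7) - 31)*((-9 - 11/2)/(9 - 6)) = (-23*2 - 31)*(-29/2/3) = (-46 - 31)*(-29/2*1/3) = -77*(-29/6) = 2233/6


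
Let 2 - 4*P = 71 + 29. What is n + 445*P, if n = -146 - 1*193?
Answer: -22483/2 ≈ -11242.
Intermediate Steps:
n = -339 (n = -146 - 193 = -339)
P = -49/2 (P = 1/2 - (71 + 29)/4 = 1/2 - 1/4*100 = 1/2 - 25 = -49/2 ≈ -24.500)
n + 445*P = -339 + 445*(-49/2) = -339 - 21805/2 = -22483/2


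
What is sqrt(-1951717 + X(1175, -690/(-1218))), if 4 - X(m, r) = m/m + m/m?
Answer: I*sqrt(1951715) ≈ 1397.0*I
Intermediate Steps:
X(m, r) = 2 (X(m, r) = 4 - (m/m + m/m) = 4 - (1 + 1) = 4 - 1*2 = 4 - 2 = 2)
sqrt(-1951717 + X(1175, -690/(-1218))) = sqrt(-1951717 + 2) = sqrt(-1951715) = I*sqrt(1951715)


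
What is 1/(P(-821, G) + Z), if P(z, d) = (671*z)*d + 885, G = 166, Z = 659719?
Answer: -1/90787302 ≈ -1.1015e-8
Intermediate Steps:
P(z, d) = 885 + 671*d*z (P(z, d) = 671*d*z + 885 = 885 + 671*d*z)
1/(P(-821, G) + Z) = 1/((885 + 671*166*(-821)) + 659719) = 1/((885 - 91447906) + 659719) = 1/(-91447021 + 659719) = 1/(-90787302) = -1/90787302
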